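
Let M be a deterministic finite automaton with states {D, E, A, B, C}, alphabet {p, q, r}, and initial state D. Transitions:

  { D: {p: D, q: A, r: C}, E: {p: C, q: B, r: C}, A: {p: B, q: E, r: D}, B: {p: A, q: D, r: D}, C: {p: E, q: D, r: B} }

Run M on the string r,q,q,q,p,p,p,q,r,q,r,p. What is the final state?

E

D → C → D → A → E → C → E → C → D → C → D → C → E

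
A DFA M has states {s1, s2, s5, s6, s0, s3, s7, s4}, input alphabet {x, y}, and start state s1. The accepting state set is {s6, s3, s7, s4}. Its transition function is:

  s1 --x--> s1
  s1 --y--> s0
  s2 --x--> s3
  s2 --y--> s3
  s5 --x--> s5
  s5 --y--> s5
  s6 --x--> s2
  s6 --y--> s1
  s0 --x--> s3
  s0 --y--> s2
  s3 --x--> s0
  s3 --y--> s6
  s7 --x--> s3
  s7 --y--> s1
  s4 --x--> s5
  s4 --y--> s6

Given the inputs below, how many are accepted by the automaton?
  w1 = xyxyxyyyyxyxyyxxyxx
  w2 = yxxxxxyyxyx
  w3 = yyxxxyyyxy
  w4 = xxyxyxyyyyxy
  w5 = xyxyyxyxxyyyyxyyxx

w1: Trace: s1 -x-> s1 -y-> s0 -x-> s3 -y-> s6 -x-> s2 -y-> s3 -y-> s6 -y-> s1 -y-> s0 -x-> s3 -y-> s6 -x-> s2 -y-> s3 -y-> s6 -x-> s2 -x-> s3 -y-> s6 -x-> s2 -x-> s3  → end s3, accepted
w2: Trace: s1 -y-> s0 -x-> s3 -x-> s0 -x-> s3 -x-> s0 -x-> s3 -y-> s6 -y-> s1 -x-> s1 -y-> s0 -x-> s3  → end s3, accepted
w3: Trace: s1 -y-> s0 -y-> s2 -x-> s3 -x-> s0 -x-> s3 -y-> s6 -y-> s1 -y-> s0 -x-> s3 -y-> s6  → end s6, accepted
w4: Trace: s1 -x-> s1 -x-> s1 -y-> s0 -x-> s3 -y-> s6 -x-> s2 -y-> s3 -y-> s6 -y-> s1 -y-> s0 -x-> s3 -y-> s6  → end s6, accepted
w5: Trace: s1 -x-> s1 -y-> s0 -x-> s3 -y-> s6 -y-> s1 -x-> s1 -y-> s0 -x-> s3 -x-> s0 -y-> s2 -y-> s3 -y-> s6 -y-> s1 -x-> s1 -y-> s0 -y-> s2 -x-> s3 -x-> s0  → end s0, rejected

4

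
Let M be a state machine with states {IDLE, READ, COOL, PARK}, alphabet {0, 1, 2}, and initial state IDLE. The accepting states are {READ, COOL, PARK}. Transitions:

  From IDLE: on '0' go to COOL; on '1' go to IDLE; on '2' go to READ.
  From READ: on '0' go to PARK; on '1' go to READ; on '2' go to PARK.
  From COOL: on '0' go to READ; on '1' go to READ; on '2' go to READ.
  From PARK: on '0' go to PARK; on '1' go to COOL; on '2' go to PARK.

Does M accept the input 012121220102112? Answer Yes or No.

Trace: IDLE -0-> COOL -1-> READ -2-> PARK -1-> COOL -2-> READ -1-> READ -2-> PARK -2-> PARK -0-> PARK -1-> COOL -0-> READ -2-> PARK -1-> COOL -1-> READ -2-> PARK
End state PARK is accepting.

Yes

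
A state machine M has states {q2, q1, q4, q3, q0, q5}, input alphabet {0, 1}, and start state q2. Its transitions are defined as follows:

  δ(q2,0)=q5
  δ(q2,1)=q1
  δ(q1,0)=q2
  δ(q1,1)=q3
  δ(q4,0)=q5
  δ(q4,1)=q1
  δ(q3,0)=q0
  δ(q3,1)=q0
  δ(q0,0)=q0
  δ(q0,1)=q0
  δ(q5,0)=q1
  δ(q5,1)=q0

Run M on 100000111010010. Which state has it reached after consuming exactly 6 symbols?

start at q2
read '1': q2 → q1
read '0': q1 → q2
read '0': q2 → q5
read '0': q5 → q1
read '0': q1 → q2
read '0': q2 → q5
After 6 symbols: q5.

q5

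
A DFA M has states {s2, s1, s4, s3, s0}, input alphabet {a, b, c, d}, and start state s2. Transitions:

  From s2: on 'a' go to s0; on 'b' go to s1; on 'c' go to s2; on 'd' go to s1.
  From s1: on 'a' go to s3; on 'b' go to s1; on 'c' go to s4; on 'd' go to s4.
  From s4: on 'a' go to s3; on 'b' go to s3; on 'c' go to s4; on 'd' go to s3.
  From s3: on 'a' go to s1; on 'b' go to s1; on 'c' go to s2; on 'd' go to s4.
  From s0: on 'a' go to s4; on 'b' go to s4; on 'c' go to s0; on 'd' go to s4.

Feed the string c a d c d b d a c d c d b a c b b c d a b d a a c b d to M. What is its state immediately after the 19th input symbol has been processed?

s3

Trace: s2 -c-> s2 -a-> s0 -d-> s4 -c-> s4 -d-> s3 -b-> s1 -d-> s4 -a-> s3 -c-> s2 -d-> s1 -c-> s4 -d-> s3 -b-> s1 -a-> s3 -c-> s2 -b-> s1 -b-> s1 -c-> s4 -d-> s3
After 19 symbols: s3.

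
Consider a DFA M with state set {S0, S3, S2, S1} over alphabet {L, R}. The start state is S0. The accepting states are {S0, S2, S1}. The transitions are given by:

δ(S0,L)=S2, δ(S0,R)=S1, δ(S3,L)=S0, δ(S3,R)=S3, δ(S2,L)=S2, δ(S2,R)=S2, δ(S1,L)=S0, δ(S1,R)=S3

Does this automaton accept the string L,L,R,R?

Yes

S0 → S2 → S2 → S2 → S2
End state S2 is accepting.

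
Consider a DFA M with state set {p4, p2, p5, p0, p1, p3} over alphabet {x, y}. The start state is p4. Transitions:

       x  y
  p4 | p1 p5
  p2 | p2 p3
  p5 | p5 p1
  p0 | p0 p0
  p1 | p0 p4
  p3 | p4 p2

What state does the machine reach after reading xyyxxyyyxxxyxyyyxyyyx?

p0

Trace: p4 -x-> p1 -y-> p4 -y-> p5 -x-> p5 -x-> p5 -y-> p1 -y-> p4 -y-> p5 -x-> p5 -x-> p5 -x-> p5 -y-> p1 -x-> p0 -y-> p0 -y-> p0 -y-> p0 -x-> p0 -y-> p0 -y-> p0 -y-> p0 -x-> p0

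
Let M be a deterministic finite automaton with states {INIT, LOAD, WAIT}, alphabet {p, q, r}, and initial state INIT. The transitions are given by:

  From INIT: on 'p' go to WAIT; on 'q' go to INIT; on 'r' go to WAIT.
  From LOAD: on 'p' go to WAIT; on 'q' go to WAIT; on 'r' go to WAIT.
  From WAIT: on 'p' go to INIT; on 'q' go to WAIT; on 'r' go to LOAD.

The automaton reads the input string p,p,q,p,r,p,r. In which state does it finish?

start at INIT
read 'p': INIT → WAIT
read 'p': WAIT → INIT
read 'q': INIT → INIT
read 'p': INIT → WAIT
read 'r': WAIT → LOAD
read 'p': LOAD → WAIT
read 'r': WAIT → LOAD

LOAD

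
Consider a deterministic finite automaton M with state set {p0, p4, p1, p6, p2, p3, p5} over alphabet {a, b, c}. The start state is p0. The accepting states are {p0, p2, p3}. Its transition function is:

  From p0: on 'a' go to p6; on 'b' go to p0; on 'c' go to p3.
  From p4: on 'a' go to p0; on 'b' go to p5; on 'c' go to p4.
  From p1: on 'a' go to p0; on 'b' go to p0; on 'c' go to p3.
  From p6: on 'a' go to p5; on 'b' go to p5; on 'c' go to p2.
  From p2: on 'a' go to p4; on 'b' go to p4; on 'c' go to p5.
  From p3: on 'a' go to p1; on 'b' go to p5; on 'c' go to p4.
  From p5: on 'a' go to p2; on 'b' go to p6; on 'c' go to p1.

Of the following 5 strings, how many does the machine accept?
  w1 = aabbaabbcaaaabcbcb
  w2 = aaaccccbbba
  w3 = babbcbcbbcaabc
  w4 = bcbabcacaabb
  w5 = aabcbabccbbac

w1: Trace: p0 -a-> p6 -a-> p5 -b-> p6 -b-> p5 -a-> p2 -a-> p4 -b-> p5 -b-> p6 -c-> p2 -a-> p4 -a-> p0 -a-> p6 -a-> p5 -b-> p6 -c-> p2 -b-> p4 -c-> p4 -b-> p5  → end p5, rejected
w2: Trace: p0 -a-> p6 -a-> p5 -a-> p2 -c-> p5 -c-> p1 -c-> p3 -c-> p4 -b-> p5 -b-> p6 -b-> p5 -a-> p2  → end p2, accepted
w3: Trace: p0 -b-> p0 -a-> p6 -b-> p5 -b-> p6 -c-> p2 -b-> p4 -c-> p4 -b-> p5 -b-> p6 -c-> p2 -a-> p4 -a-> p0 -b-> p0 -c-> p3  → end p3, accepted
w4: Trace: p0 -b-> p0 -c-> p3 -b-> p5 -a-> p2 -b-> p4 -c-> p4 -a-> p0 -c-> p3 -a-> p1 -a-> p0 -b-> p0 -b-> p0  → end p0, accepted
w5: Trace: p0 -a-> p6 -a-> p5 -b-> p6 -c-> p2 -b-> p4 -a-> p0 -b-> p0 -c-> p3 -c-> p4 -b-> p5 -b-> p6 -a-> p5 -c-> p1  → end p1, rejected

3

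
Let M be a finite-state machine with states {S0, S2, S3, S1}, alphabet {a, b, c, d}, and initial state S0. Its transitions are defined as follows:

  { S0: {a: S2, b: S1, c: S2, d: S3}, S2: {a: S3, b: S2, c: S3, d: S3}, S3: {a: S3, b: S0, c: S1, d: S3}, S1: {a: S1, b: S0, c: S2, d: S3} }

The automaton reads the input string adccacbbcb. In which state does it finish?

S2

S0 → S2 → S3 → S1 → S2 → S3 → S1 → S0 → S1 → S2 → S2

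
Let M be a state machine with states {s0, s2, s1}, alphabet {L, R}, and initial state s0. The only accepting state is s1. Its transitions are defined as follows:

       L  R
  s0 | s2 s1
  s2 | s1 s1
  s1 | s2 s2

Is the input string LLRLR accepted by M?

start at s0
read 'L': s0 → s2
read 'L': s2 → s1
read 'R': s1 → s2
read 'L': s2 → s1
read 'R': s1 → s2
End state s2 is not accepting.

No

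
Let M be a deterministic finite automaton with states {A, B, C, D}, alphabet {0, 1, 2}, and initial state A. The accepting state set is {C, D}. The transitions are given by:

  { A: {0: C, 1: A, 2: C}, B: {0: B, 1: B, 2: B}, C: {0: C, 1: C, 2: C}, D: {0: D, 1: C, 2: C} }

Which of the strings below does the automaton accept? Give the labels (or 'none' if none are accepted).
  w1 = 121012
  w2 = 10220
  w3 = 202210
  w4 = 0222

w1: A → A → C → C → C → C → C  → end C, accepted
w2: A → A → C → C → C → C  → end C, accepted
w3: A → C → C → C → C → C → C  → end C, accepted
w4: A → C → C → C → C  → end C, accepted

w1, w2, w3, w4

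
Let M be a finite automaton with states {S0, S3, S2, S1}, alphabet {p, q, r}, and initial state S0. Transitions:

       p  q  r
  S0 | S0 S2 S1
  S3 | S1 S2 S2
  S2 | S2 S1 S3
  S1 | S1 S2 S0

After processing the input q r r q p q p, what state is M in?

Trace: S0 -q-> S2 -r-> S3 -r-> S2 -q-> S1 -p-> S1 -q-> S2 -p-> S2

S2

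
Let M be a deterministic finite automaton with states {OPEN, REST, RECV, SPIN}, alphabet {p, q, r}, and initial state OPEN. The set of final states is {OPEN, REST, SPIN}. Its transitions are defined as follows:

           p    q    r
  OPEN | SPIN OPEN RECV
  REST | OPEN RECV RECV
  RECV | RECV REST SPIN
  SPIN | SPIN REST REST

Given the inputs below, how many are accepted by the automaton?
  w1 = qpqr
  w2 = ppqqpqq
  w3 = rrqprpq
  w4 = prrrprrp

1

w1:
  start at OPEN
  read 'q': OPEN → OPEN
  read 'p': OPEN → SPIN
  read 'q': SPIN → REST
  read 'r': REST → RECV
  end RECV, rejected
w2:
  start at OPEN
  read 'p': OPEN → SPIN
  read 'p': SPIN → SPIN
  read 'q': SPIN → REST
  read 'q': REST → RECV
  read 'p': RECV → RECV
  read 'q': RECV → REST
  read 'q': REST → RECV
  end RECV, rejected
w3:
  start at OPEN
  read 'r': OPEN → RECV
  read 'r': RECV → SPIN
  read 'q': SPIN → REST
  read 'p': REST → OPEN
  read 'r': OPEN → RECV
  read 'p': RECV → RECV
  read 'q': RECV → REST
  end REST, accepted
w4:
  start at OPEN
  read 'p': OPEN → SPIN
  read 'r': SPIN → REST
  read 'r': REST → RECV
  read 'r': RECV → SPIN
  read 'p': SPIN → SPIN
  read 'r': SPIN → REST
  read 'r': REST → RECV
  read 'p': RECV → RECV
  end RECV, rejected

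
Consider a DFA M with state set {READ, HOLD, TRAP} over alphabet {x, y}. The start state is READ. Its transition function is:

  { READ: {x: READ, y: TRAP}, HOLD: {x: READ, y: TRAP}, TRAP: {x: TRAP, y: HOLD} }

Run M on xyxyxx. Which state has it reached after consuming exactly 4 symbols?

start at READ
read 'x': READ → READ
read 'y': READ → TRAP
read 'x': TRAP → TRAP
read 'y': TRAP → HOLD
After 4 symbols: HOLD.

HOLD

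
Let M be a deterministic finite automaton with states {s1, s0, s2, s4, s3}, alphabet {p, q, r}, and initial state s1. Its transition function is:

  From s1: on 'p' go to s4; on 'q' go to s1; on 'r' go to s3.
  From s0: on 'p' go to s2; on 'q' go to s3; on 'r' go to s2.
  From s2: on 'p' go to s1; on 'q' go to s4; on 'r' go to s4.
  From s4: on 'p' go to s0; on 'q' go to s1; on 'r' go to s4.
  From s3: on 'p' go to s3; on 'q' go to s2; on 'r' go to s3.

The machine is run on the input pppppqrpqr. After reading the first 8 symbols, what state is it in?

s1 → s4 → s0 → s2 → s1 → s4 → s1 → s3 → s3
After 8 symbols: s3.

s3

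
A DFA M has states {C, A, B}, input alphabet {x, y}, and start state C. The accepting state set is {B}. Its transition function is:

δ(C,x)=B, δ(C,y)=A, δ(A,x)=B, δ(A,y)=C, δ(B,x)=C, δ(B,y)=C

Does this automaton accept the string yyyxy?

Trace: C -y-> A -y-> C -y-> A -x-> B -y-> C
End state C is not accepting.

No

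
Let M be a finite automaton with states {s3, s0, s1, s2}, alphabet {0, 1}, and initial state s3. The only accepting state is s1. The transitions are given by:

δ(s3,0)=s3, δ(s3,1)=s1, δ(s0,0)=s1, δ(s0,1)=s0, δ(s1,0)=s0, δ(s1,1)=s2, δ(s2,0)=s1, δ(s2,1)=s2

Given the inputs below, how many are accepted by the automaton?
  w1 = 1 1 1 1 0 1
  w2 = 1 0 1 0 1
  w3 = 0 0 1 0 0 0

w1:
  start at s3
  read '1': s3 → s1
  read '1': s1 → s2
  read '1': s2 → s2
  read '1': s2 → s2
  read '0': s2 → s1
  read '1': s1 → s2
  end s2, rejected
w2:
  start at s3
  read '1': s3 → s1
  read '0': s1 → s0
  read '1': s0 → s0
  read '0': s0 → s1
  read '1': s1 → s2
  end s2, rejected
w3:
  start at s3
  read '0': s3 → s3
  read '0': s3 → s3
  read '1': s3 → s1
  read '0': s1 → s0
  read '0': s0 → s1
  read '0': s1 → s0
  end s0, rejected

0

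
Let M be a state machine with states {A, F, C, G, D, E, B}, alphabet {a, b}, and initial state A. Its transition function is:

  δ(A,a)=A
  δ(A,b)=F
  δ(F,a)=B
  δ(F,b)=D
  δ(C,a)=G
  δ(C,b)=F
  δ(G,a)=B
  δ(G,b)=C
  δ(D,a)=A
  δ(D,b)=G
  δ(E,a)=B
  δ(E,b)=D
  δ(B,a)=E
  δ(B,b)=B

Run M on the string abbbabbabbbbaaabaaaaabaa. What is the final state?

Trace: A -a-> A -b-> F -b-> D -b-> G -a-> B -b-> B -b-> B -a-> E -b-> D -b-> G -b-> C -b-> F -a-> B -a-> E -a-> B -b-> B -a-> E -a-> B -a-> E -a-> B -a-> E -b-> D -a-> A -a-> A

A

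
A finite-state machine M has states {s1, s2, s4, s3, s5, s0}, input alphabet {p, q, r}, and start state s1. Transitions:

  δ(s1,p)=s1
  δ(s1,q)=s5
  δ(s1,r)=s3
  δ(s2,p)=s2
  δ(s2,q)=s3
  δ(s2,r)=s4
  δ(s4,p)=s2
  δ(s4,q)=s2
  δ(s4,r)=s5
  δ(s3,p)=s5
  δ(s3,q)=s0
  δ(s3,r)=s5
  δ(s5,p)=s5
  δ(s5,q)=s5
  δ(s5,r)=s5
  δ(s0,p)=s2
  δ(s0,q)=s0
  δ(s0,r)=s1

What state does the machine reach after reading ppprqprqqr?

Trace: s1 -p-> s1 -p-> s1 -p-> s1 -r-> s3 -q-> s0 -p-> s2 -r-> s4 -q-> s2 -q-> s3 -r-> s5

s5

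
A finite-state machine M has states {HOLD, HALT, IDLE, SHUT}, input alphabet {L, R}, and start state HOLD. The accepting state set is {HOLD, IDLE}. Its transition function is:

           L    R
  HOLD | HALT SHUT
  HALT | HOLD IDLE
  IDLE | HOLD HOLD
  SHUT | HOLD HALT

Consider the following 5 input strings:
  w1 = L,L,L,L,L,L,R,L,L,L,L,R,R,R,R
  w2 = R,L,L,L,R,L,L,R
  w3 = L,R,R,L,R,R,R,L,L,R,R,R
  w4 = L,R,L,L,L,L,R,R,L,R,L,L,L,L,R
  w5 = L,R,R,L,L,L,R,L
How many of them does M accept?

w1:
  start at HOLD
  read 'L': HOLD → HALT
  read 'L': HALT → HOLD
  read 'L': HOLD → HALT
  read 'L': HALT → HOLD
  read 'L': HOLD → HALT
  read 'L': HALT → HOLD
  read 'R': HOLD → SHUT
  read 'L': SHUT → HOLD
  read 'L': HOLD → HALT
  read 'L': HALT → HOLD
  read 'L': HOLD → HALT
  read 'R': HALT → IDLE
  read 'R': IDLE → HOLD
  read 'R': HOLD → SHUT
  read 'R': SHUT → HALT
  end HALT, rejected
w2:
  start at HOLD
  read 'R': HOLD → SHUT
  read 'L': SHUT → HOLD
  read 'L': HOLD → HALT
  read 'L': HALT → HOLD
  read 'R': HOLD → SHUT
  read 'L': SHUT → HOLD
  read 'L': HOLD → HALT
  read 'R': HALT → IDLE
  end IDLE, accepted
w3:
  start at HOLD
  read 'L': HOLD → HALT
  read 'R': HALT → IDLE
  read 'R': IDLE → HOLD
  read 'L': HOLD → HALT
  read 'R': HALT → IDLE
  read 'R': IDLE → HOLD
  read 'R': HOLD → SHUT
  read 'L': SHUT → HOLD
  read 'L': HOLD → HALT
  read 'R': HALT → IDLE
  read 'R': IDLE → HOLD
  read 'R': HOLD → SHUT
  end SHUT, rejected
w4:
  start at HOLD
  read 'L': HOLD → HALT
  read 'R': HALT → IDLE
  read 'L': IDLE → HOLD
  read 'L': HOLD → HALT
  read 'L': HALT → HOLD
  read 'L': HOLD → HALT
  read 'R': HALT → IDLE
  read 'R': IDLE → HOLD
  read 'L': HOLD → HALT
  read 'R': HALT → IDLE
  read 'L': IDLE → HOLD
  read 'L': HOLD → HALT
  read 'L': HALT → HOLD
  read 'L': HOLD → HALT
  read 'R': HALT → IDLE
  end IDLE, accepted
w5:
  start at HOLD
  read 'L': HOLD → HALT
  read 'R': HALT → IDLE
  read 'R': IDLE → HOLD
  read 'L': HOLD → HALT
  read 'L': HALT → HOLD
  read 'L': HOLD → HALT
  read 'R': HALT → IDLE
  read 'L': IDLE → HOLD
  end HOLD, accepted

3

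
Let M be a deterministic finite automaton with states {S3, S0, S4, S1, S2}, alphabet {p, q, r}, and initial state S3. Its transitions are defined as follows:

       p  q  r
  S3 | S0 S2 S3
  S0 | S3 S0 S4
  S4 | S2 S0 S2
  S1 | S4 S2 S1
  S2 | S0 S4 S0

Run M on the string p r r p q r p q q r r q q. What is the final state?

start at S3
read 'p': S3 → S0
read 'r': S0 → S4
read 'r': S4 → S2
read 'p': S2 → S0
read 'q': S0 → S0
read 'r': S0 → S4
read 'p': S4 → S2
read 'q': S2 → S4
read 'q': S4 → S0
read 'r': S0 → S4
read 'r': S4 → S2
read 'q': S2 → S4
read 'q': S4 → S0

S0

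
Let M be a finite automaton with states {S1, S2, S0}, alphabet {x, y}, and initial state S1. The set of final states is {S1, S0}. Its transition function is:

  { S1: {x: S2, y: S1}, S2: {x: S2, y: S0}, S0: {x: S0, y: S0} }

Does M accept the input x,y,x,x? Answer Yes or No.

Yes

start at S1
read 'x': S1 → S2
read 'y': S2 → S0
read 'x': S0 → S0
read 'x': S0 → S0
End state S0 is accepting.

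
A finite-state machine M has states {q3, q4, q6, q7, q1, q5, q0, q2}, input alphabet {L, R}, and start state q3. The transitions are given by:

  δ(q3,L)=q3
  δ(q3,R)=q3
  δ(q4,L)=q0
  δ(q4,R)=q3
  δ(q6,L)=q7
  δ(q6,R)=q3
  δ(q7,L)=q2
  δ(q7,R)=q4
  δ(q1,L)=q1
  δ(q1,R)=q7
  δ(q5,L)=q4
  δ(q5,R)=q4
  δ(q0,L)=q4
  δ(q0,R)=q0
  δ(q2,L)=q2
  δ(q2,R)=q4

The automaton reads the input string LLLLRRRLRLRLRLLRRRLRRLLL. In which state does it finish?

q3

start at q3
read 'L': q3 → q3
read 'L': q3 → q3
read 'L': q3 → q3
read 'L': q3 → q3
read 'R': q3 → q3
read 'R': q3 → q3
read 'R': q3 → q3
read 'L': q3 → q3
read 'R': q3 → q3
read 'L': q3 → q3
read 'R': q3 → q3
read 'L': q3 → q3
read 'R': q3 → q3
read 'L': q3 → q3
read 'L': q3 → q3
read 'R': q3 → q3
read 'R': q3 → q3
read 'R': q3 → q3
read 'L': q3 → q3
read 'R': q3 → q3
read 'R': q3 → q3
read 'L': q3 → q3
read 'L': q3 → q3
read 'L': q3 → q3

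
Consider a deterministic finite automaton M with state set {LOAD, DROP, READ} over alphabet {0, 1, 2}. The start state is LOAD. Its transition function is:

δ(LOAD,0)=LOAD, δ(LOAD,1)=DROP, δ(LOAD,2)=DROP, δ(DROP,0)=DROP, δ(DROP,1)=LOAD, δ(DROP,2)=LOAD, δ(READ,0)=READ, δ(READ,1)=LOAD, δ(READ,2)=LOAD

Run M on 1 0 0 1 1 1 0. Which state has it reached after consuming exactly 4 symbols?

LOAD

Trace: LOAD -1-> DROP -0-> DROP -0-> DROP -1-> LOAD
After 4 symbols: LOAD.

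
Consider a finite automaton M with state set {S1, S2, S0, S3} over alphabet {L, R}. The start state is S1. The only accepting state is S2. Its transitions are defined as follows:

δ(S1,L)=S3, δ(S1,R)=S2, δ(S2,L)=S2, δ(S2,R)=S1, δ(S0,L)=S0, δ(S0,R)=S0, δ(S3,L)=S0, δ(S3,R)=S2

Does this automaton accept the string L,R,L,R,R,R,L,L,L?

No

start at S1
read 'L': S1 → S3
read 'R': S3 → S2
read 'L': S2 → S2
read 'R': S2 → S1
read 'R': S1 → S2
read 'R': S2 → S1
read 'L': S1 → S3
read 'L': S3 → S0
read 'L': S0 → S0
End state S0 is not accepting.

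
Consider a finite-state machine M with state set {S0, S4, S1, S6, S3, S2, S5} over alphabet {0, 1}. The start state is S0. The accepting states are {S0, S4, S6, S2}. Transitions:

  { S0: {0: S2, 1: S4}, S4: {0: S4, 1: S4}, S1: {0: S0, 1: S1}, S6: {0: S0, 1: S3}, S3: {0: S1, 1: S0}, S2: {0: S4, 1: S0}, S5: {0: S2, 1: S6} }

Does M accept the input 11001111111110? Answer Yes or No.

Yes

Trace: S0 -1-> S4 -1-> S4 -0-> S4 -0-> S4 -1-> S4 -1-> S4 -1-> S4 -1-> S4 -1-> S4 -1-> S4 -1-> S4 -1-> S4 -1-> S4 -0-> S4
End state S4 is accepting.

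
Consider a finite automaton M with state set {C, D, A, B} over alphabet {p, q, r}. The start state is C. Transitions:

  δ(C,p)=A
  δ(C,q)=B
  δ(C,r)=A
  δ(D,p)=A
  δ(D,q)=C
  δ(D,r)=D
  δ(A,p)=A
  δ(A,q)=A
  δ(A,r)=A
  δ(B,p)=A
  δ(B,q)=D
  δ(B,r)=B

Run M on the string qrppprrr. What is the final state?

start at C
read 'q': C → B
read 'r': B → B
read 'p': B → A
read 'p': A → A
read 'p': A → A
read 'r': A → A
read 'r': A → A
read 'r': A → A

A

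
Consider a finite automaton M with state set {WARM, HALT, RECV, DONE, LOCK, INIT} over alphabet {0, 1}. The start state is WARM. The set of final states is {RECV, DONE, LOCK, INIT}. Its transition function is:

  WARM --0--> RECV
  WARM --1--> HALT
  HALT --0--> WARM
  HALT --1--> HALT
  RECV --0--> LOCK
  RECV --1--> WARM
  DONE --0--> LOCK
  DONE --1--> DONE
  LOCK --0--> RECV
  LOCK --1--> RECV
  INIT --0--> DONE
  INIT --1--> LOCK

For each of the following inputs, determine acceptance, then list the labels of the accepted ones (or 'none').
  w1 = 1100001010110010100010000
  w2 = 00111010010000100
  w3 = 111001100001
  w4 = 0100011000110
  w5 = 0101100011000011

w1, w2, w4

w1: Trace: WARM -1-> HALT -1-> HALT -0-> WARM -0-> RECV -0-> LOCK -0-> RECV -1-> WARM -0-> RECV -1-> WARM -0-> RECV -1-> WARM -1-> HALT -0-> WARM -0-> RECV -1-> WARM -0-> RECV -1-> WARM -0-> RECV -0-> LOCK -0-> RECV -1-> WARM -0-> RECV -0-> LOCK -0-> RECV -0-> LOCK  → end LOCK, accepted
w2: Trace: WARM -0-> RECV -0-> LOCK -1-> RECV -1-> WARM -1-> HALT -0-> WARM -1-> HALT -0-> WARM -0-> RECV -1-> WARM -0-> RECV -0-> LOCK -0-> RECV -0-> LOCK -1-> RECV -0-> LOCK -0-> RECV  → end RECV, accepted
w3: Trace: WARM -1-> HALT -1-> HALT -1-> HALT -0-> WARM -0-> RECV -1-> WARM -1-> HALT -0-> WARM -0-> RECV -0-> LOCK -0-> RECV -1-> WARM  → end WARM, rejected
w4: Trace: WARM -0-> RECV -1-> WARM -0-> RECV -0-> LOCK -0-> RECV -1-> WARM -1-> HALT -0-> WARM -0-> RECV -0-> LOCK -1-> RECV -1-> WARM -0-> RECV  → end RECV, accepted
w5: Trace: WARM -0-> RECV -1-> WARM -0-> RECV -1-> WARM -1-> HALT -0-> WARM -0-> RECV -0-> LOCK -1-> RECV -1-> WARM -0-> RECV -0-> LOCK -0-> RECV -0-> LOCK -1-> RECV -1-> WARM  → end WARM, rejected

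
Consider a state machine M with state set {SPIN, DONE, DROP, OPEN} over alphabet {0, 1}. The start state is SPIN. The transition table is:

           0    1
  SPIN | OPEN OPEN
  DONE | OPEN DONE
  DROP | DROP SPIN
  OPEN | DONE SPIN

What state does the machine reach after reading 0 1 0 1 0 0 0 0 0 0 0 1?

SPIN

Trace: SPIN -0-> OPEN -1-> SPIN -0-> OPEN -1-> SPIN -0-> OPEN -0-> DONE -0-> OPEN -0-> DONE -0-> OPEN -0-> DONE -0-> OPEN -1-> SPIN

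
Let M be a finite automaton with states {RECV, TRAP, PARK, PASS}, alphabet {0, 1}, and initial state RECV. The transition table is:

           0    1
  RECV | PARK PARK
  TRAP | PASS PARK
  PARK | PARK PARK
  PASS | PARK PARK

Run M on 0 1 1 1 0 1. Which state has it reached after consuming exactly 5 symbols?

start at RECV
read '0': RECV → PARK
read '1': PARK → PARK
read '1': PARK → PARK
read '1': PARK → PARK
read '0': PARK → PARK
After 5 symbols: PARK.

PARK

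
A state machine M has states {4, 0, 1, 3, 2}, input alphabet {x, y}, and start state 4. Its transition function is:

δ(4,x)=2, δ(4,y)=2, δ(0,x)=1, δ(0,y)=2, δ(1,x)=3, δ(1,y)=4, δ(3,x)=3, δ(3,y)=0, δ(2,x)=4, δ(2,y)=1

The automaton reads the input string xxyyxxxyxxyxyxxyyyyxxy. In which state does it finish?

Trace: 4 -x-> 2 -x-> 4 -y-> 2 -y-> 1 -x-> 3 -x-> 3 -x-> 3 -y-> 0 -x-> 1 -x-> 3 -y-> 0 -x-> 1 -y-> 4 -x-> 2 -x-> 4 -y-> 2 -y-> 1 -y-> 4 -y-> 2 -x-> 4 -x-> 2 -y-> 1

1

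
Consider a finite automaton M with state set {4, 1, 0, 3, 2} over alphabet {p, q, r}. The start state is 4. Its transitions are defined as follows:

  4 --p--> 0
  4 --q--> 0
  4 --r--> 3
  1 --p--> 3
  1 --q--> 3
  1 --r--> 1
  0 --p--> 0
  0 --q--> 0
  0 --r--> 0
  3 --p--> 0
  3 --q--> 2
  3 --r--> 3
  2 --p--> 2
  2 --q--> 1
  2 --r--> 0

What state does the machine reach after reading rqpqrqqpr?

0

Trace: 4 -r-> 3 -q-> 2 -p-> 2 -q-> 1 -r-> 1 -q-> 3 -q-> 2 -p-> 2 -r-> 0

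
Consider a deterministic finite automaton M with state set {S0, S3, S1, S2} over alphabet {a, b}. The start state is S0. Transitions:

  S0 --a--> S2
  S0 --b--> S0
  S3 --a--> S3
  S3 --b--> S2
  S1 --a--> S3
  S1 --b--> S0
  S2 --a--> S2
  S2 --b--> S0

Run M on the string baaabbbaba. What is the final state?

S0 → S0 → S2 → S2 → S2 → S0 → S0 → S0 → S2 → S0 → S2

S2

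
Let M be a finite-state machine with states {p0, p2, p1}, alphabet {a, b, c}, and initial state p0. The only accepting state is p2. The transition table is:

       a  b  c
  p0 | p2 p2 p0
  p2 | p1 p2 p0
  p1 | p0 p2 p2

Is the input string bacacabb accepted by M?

p0 → p2 → p1 → p2 → p1 → p2 → p1 → p2 → p2
End state p2 is accepting.

Yes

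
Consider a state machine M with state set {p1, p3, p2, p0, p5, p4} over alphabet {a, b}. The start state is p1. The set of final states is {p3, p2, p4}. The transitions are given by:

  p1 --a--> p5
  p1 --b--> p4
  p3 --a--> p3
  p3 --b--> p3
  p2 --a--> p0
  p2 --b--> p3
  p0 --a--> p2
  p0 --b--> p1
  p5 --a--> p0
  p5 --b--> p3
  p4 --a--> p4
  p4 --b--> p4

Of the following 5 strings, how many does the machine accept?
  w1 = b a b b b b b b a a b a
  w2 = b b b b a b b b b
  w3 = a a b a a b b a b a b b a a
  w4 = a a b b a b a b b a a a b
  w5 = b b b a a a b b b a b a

5

w1: Trace: p1 -b-> p4 -a-> p4 -b-> p4 -b-> p4 -b-> p4 -b-> p4 -b-> p4 -b-> p4 -a-> p4 -a-> p4 -b-> p4 -a-> p4  → end p4, accepted
w2: Trace: p1 -b-> p4 -b-> p4 -b-> p4 -b-> p4 -a-> p4 -b-> p4 -b-> p4 -b-> p4 -b-> p4  → end p4, accepted
w3: Trace: p1 -a-> p5 -a-> p0 -b-> p1 -a-> p5 -a-> p0 -b-> p1 -b-> p4 -a-> p4 -b-> p4 -a-> p4 -b-> p4 -b-> p4 -a-> p4 -a-> p4  → end p4, accepted
w4: Trace: p1 -a-> p5 -a-> p0 -b-> p1 -b-> p4 -a-> p4 -b-> p4 -a-> p4 -b-> p4 -b-> p4 -a-> p4 -a-> p4 -a-> p4 -b-> p4  → end p4, accepted
w5: Trace: p1 -b-> p4 -b-> p4 -b-> p4 -a-> p4 -a-> p4 -a-> p4 -b-> p4 -b-> p4 -b-> p4 -a-> p4 -b-> p4 -a-> p4  → end p4, accepted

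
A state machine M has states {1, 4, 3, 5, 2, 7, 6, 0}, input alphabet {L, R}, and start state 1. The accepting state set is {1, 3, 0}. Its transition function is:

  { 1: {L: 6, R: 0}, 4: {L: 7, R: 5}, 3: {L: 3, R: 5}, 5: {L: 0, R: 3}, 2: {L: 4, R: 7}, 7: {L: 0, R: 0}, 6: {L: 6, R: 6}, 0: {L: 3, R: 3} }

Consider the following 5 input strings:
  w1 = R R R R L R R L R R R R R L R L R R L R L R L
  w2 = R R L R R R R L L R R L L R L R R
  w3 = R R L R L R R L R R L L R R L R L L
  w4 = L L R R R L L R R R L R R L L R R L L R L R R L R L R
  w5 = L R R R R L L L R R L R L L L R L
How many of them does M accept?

2

w1: Trace: 1 -R-> 0 -R-> 3 -R-> 5 -R-> 3 -L-> 3 -R-> 5 -R-> 3 -L-> 3 -R-> 5 -R-> 3 -R-> 5 -R-> 3 -R-> 5 -L-> 0 -R-> 3 -L-> 3 -R-> 5 -R-> 3 -L-> 3 -R-> 5 -L-> 0 -R-> 3 -L-> 3  → end 3, accepted
w2: Trace: 1 -R-> 0 -R-> 3 -L-> 3 -R-> 5 -R-> 3 -R-> 5 -R-> 3 -L-> 3 -L-> 3 -R-> 5 -R-> 3 -L-> 3 -L-> 3 -R-> 5 -L-> 0 -R-> 3 -R-> 5  → end 5, rejected
w3: Trace: 1 -R-> 0 -R-> 3 -L-> 3 -R-> 5 -L-> 0 -R-> 3 -R-> 5 -L-> 0 -R-> 3 -R-> 5 -L-> 0 -L-> 3 -R-> 5 -R-> 3 -L-> 3 -R-> 5 -L-> 0 -L-> 3  → end 3, accepted
w4: Trace: 1 -L-> 6 -L-> 6 -R-> 6 -R-> 6 -R-> 6 -L-> 6 -L-> 6 -R-> 6 -R-> 6 -R-> 6 -L-> 6 -R-> 6 -R-> 6 -L-> 6 -L-> 6 -R-> 6 -R-> 6 -L-> 6 -L-> 6 -R-> 6 -L-> 6 -R-> 6 -R-> 6 -L-> 6 -R-> 6 -L-> 6 -R-> 6  → end 6, rejected
w5: Trace: 1 -L-> 6 -R-> 6 -R-> 6 -R-> 6 -R-> 6 -L-> 6 -L-> 6 -L-> 6 -R-> 6 -R-> 6 -L-> 6 -R-> 6 -L-> 6 -L-> 6 -L-> 6 -R-> 6 -L-> 6  → end 6, rejected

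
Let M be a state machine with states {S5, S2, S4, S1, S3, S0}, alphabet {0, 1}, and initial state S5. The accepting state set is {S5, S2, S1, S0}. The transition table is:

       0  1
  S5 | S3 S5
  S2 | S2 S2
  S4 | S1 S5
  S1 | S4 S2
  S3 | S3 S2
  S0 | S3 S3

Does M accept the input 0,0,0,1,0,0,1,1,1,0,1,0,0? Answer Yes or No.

Yes

Trace: S5 -0-> S3 -0-> S3 -0-> S3 -1-> S2 -0-> S2 -0-> S2 -1-> S2 -1-> S2 -1-> S2 -0-> S2 -1-> S2 -0-> S2 -0-> S2
End state S2 is accepting.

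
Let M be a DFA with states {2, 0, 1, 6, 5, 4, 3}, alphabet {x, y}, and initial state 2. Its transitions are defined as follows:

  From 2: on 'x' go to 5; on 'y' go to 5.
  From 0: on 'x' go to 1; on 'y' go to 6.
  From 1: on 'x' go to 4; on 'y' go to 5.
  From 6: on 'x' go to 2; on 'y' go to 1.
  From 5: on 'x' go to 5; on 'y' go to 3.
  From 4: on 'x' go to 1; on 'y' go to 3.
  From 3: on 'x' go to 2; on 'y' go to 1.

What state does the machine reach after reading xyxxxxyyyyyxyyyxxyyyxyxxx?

start at 2
read 'x': 2 → 5
read 'y': 5 → 3
read 'x': 3 → 2
read 'x': 2 → 5
read 'x': 5 → 5
read 'x': 5 → 5
read 'y': 5 → 3
read 'y': 3 → 1
read 'y': 1 → 5
read 'y': 5 → 3
read 'y': 3 → 1
read 'x': 1 → 4
read 'y': 4 → 3
read 'y': 3 → 1
read 'y': 1 → 5
read 'x': 5 → 5
read 'x': 5 → 5
read 'y': 5 → 3
read 'y': 3 → 1
read 'y': 1 → 5
read 'x': 5 → 5
read 'y': 5 → 3
read 'x': 3 → 2
read 'x': 2 → 5
read 'x': 5 → 5

5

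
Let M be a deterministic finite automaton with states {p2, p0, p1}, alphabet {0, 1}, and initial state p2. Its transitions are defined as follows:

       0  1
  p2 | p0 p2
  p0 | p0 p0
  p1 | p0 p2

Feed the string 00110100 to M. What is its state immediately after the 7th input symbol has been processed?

p2 → p0 → p0 → p0 → p0 → p0 → p0 → p0
After 7 symbols: p0.

p0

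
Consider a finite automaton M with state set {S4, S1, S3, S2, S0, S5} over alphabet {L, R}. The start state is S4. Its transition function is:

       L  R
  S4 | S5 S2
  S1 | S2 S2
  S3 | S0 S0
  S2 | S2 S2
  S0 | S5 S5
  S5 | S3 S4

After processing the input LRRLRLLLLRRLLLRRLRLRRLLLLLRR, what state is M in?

S2

Trace: S4 -L-> S5 -R-> S4 -R-> S2 -L-> S2 -R-> S2 -L-> S2 -L-> S2 -L-> S2 -L-> S2 -R-> S2 -R-> S2 -L-> S2 -L-> S2 -L-> S2 -R-> S2 -R-> S2 -L-> S2 -R-> S2 -L-> S2 -R-> S2 -R-> S2 -L-> S2 -L-> S2 -L-> S2 -L-> S2 -L-> S2 -R-> S2 -R-> S2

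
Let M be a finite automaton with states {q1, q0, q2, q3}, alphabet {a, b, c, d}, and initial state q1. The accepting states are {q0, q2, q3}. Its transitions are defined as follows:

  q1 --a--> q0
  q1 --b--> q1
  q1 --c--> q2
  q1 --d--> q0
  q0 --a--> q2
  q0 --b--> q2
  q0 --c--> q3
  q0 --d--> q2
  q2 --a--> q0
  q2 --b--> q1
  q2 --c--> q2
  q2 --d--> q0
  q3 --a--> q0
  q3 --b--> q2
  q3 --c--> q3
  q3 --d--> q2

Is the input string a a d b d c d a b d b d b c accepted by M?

Trace: q1 -a-> q0 -a-> q2 -d-> q0 -b-> q2 -d-> q0 -c-> q3 -d-> q2 -a-> q0 -b-> q2 -d-> q0 -b-> q2 -d-> q0 -b-> q2 -c-> q2
End state q2 is accepting.

Yes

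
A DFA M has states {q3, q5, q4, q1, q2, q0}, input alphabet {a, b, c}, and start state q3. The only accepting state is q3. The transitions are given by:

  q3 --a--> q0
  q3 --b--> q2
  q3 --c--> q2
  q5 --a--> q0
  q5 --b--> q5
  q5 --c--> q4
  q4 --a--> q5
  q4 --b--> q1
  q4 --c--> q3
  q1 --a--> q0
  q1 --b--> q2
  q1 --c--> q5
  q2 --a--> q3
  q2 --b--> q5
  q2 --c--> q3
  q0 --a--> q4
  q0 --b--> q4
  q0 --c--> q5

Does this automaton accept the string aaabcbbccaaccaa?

No

start at q3
read 'a': q3 → q0
read 'a': q0 → q4
read 'a': q4 → q5
read 'b': q5 → q5
read 'c': q5 → q4
read 'b': q4 → q1
read 'b': q1 → q2
read 'c': q2 → q3
read 'c': q3 → q2
read 'a': q2 → q3
read 'a': q3 → q0
read 'c': q0 → q5
read 'c': q5 → q4
read 'a': q4 → q5
read 'a': q5 → q0
End state q0 is not accepting.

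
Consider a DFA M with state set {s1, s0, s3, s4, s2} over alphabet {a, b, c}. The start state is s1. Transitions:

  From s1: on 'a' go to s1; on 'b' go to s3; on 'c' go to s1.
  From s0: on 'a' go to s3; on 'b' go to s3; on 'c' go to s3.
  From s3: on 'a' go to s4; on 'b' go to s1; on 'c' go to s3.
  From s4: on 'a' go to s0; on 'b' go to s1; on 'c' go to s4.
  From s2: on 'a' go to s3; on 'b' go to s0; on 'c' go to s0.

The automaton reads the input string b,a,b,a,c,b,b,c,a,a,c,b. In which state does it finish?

s3

Trace: s1 -b-> s3 -a-> s4 -b-> s1 -a-> s1 -c-> s1 -b-> s3 -b-> s1 -c-> s1 -a-> s1 -a-> s1 -c-> s1 -b-> s3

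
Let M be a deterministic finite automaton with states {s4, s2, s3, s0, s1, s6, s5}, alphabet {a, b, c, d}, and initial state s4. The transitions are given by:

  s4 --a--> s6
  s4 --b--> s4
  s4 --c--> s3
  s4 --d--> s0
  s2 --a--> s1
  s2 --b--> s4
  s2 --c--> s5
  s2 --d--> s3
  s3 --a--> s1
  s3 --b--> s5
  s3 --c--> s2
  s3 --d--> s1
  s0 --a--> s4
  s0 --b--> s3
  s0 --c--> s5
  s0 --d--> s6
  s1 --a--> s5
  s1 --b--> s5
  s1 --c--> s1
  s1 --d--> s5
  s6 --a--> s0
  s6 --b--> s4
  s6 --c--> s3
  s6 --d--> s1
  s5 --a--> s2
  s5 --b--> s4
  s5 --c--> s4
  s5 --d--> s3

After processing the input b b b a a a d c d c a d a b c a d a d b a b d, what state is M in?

Trace: s4 -b-> s4 -b-> s4 -b-> s4 -a-> s6 -a-> s0 -a-> s4 -d-> s0 -c-> s5 -d-> s3 -c-> s2 -a-> s1 -d-> s5 -a-> s2 -b-> s4 -c-> s3 -a-> s1 -d-> s5 -a-> s2 -d-> s3 -b-> s5 -a-> s2 -b-> s4 -d-> s0

s0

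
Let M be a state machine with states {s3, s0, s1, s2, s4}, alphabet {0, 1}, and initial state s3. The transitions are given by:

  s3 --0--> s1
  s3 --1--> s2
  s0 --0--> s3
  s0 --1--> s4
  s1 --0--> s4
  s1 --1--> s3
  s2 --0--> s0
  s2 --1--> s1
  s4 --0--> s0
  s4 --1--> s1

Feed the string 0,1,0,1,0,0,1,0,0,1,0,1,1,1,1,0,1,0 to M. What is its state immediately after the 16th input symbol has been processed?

start at s3
read '0': s3 → s1
read '1': s1 → s3
read '0': s3 → s1
read '1': s1 → s3
read '0': s3 → s1
read '0': s1 → s4
read '1': s4 → s1
read '0': s1 → s4
read '0': s4 → s0
read '1': s0 → s4
read '0': s4 → s0
read '1': s0 → s4
read '1': s4 → s1
read '1': s1 → s3
read '1': s3 → s2
read '0': s2 → s0
After 16 symbols: s0.

s0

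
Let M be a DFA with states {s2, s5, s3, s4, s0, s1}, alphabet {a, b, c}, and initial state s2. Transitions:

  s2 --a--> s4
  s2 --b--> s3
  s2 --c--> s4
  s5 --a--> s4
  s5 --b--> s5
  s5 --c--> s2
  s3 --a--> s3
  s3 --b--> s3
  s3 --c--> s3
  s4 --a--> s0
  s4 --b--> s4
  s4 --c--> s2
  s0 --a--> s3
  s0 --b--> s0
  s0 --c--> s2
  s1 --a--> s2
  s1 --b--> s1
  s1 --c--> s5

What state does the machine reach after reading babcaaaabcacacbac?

s3

s2 → s3 → s3 → s3 → s3 → s3 → s3 → s3 → s3 → s3 → s3 → s3 → s3 → s3 → s3 → s3 → s3 → s3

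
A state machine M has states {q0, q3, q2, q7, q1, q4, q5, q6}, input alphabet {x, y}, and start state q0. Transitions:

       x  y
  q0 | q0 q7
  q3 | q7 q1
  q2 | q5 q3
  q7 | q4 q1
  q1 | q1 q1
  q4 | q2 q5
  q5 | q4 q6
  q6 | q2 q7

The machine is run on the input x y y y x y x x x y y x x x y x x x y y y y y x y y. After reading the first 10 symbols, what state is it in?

q1

start at q0
read 'x': q0 → q0
read 'y': q0 → q7
read 'y': q7 → q1
read 'y': q1 → q1
read 'x': q1 → q1
read 'y': q1 → q1
read 'x': q1 → q1
read 'x': q1 → q1
read 'x': q1 → q1
read 'y': q1 → q1
After 10 symbols: q1.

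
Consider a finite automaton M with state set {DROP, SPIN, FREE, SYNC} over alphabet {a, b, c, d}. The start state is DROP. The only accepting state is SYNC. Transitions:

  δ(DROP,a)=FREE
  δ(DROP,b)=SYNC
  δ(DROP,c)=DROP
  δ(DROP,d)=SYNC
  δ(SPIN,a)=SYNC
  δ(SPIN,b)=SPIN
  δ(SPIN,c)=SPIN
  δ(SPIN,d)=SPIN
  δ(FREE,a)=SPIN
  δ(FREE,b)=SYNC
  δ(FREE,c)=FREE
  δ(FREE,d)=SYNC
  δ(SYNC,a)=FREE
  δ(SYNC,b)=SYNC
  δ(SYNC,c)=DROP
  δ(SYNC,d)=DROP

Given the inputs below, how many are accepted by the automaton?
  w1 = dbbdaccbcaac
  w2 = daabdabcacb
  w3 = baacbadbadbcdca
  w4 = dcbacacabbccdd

w1: DROP → SYNC → SYNC → SYNC → DROP → FREE → FREE → FREE → SYNC → DROP → FREE → SPIN → SPIN  → end SPIN, rejected
w2: DROP → SYNC → FREE → SPIN → SPIN → SPIN → SYNC → SYNC → DROP → FREE → FREE → SYNC  → end SYNC, accepted
w3: DROP → SYNC → FREE → SPIN → SPIN → SPIN → SYNC → DROP → SYNC → FREE → SYNC → SYNC → DROP → SYNC → DROP → FREE  → end FREE, rejected
w4: DROP → SYNC → DROP → SYNC → FREE → FREE → SPIN → SPIN → SYNC → SYNC → SYNC → DROP → DROP → SYNC → DROP  → end DROP, rejected

1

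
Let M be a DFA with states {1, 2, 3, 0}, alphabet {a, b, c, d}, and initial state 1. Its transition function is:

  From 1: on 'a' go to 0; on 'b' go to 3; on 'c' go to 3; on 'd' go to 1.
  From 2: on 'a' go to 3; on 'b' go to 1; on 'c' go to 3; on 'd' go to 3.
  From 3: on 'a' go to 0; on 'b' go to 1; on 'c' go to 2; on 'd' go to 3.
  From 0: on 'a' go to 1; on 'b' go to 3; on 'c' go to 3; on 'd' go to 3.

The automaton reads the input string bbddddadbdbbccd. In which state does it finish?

start at 1
read 'b': 1 → 3
read 'b': 3 → 1
read 'd': 1 → 1
read 'd': 1 → 1
read 'd': 1 → 1
read 'd': 1 → 1
read 'a': 1 → 0
read 'd': 0 → 3
read 'b': 3 → 1
read 'd': 1 → 1
read 'b': 1 → 3
read 'b': 3 → 1
read 'c': 1 → 3
read 'c': 3 → 2
read 'd': 2 → 3

3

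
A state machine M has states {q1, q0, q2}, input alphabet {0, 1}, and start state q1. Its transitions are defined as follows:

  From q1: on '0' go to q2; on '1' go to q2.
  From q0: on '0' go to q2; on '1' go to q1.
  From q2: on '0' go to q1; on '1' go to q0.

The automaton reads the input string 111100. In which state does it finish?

q1 → q2 → q0 → q1 → q2 → q1 → q2

q2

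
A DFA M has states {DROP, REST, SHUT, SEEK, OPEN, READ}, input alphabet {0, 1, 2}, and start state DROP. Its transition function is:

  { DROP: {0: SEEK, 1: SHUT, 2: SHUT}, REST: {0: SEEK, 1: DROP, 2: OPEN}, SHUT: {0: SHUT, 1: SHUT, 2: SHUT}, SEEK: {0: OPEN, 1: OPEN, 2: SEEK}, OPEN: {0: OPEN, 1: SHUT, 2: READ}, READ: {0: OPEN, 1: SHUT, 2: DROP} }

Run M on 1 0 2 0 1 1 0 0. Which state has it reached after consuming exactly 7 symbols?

SHUT

start at DROP
read '1': DROP → SHUT
read '0': SHUT → SHUT
read '2': SHUT → SHUT
read '0': SHUT → SHUT
read '1': SHUT → SHUT
read '1': SHUT → SHUT
read '0': SHUT → SHUT
After 7 symbols: SHUT.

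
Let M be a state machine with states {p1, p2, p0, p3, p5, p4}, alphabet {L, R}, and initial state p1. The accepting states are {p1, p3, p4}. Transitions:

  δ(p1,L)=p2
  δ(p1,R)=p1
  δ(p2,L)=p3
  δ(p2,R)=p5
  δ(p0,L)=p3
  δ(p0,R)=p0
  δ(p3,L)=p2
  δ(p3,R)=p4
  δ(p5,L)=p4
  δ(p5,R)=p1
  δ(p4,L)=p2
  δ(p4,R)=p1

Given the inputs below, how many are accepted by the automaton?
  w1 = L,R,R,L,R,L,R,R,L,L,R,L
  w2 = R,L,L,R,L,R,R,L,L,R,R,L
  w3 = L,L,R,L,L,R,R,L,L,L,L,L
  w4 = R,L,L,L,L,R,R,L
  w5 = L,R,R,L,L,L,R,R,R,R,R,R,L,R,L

1

w1: Trace: p1 -L-> p2 -R-> p5 -R-> p1 -L-> p2 -R-> p5 -L-> p4 -R-> p1 -R-> p1 -L-> p2 -L-> p3 -R-> p4 -L-> p2  → end p2, rejected
w2: Trace: p1 -R-> p1 -L-> p2 -L-> p3 -R-> p4 -L-> p2 -R-> p5 -R-> p1 -L-> p2 -L-> p3 -R-> p4 -R-> p1 -L-> p2  → end p2, rejected
w3: Trace: p1 -L-> p2 -L-> p3 -R-> p4 -L-> p2 -L-> p3 -R-> p4 -R-> p1 -L-> p2 -L-> p3 -L-> p2 -L-> p3 -L-> p2  → end p2, rejected
w4: Trace: p1 -R-> p1 -L-> p2 -L-> p3 -L-> p2 -L-> p3 -R-> p4 -R-> p1 -L-> p2  → end p2, rejected
w5: Trace: p1 -L-> p2 -R-> p5 -R-> p1 -L-> p2 -L-> p3 -L-> p2 -R-> p5 -R-> p1 -R-> p1 -R-> p1 -R-> p1 -R-> p1 -L-> p2 -R-> p5 -L-> p4  → end p4, accepted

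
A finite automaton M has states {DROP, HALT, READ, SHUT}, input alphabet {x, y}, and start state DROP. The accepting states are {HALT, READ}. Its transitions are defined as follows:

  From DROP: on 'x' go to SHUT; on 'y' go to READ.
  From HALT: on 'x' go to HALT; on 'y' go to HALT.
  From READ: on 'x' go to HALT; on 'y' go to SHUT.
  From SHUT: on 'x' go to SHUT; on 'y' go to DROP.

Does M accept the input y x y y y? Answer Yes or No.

Yes

DROP → READ → HALT → HALT → HALT → HALT
End state HALT is accepting.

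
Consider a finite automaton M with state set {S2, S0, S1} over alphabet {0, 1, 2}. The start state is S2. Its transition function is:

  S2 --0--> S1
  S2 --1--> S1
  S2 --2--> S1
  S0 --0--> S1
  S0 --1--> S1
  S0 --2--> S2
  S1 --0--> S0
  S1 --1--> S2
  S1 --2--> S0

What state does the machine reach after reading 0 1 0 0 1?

S1

S2 → S1 → S2 → S1 → S0 → S1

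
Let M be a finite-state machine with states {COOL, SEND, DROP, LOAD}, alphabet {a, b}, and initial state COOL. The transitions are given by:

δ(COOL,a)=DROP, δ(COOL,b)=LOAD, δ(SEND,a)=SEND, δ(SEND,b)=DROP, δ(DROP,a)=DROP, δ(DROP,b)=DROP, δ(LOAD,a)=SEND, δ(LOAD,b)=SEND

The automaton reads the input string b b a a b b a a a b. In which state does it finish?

DROP

COOL → LOAD → SEND → SEND → SEND → DROP → DROP → DROP → DROP → DROP → DROP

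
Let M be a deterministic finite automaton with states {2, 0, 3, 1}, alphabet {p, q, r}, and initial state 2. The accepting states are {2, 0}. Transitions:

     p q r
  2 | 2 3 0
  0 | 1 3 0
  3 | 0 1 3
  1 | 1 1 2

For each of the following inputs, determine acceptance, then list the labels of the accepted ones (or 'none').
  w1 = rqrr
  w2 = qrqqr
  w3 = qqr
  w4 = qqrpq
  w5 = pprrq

w2, w3

w1: 2 → 0 → 3 → 3 → 3  → end 3, rejected
w2: 2 → 3 → 3 → 1 → 1 → 2  → end 2, accepted
w3: 2 → 3 → 1 → 2  → end 2, accepted
w4: 2 → 3 → 1 → 2 → 2 → 3  → end 3, rejected
w5: 2 → 2 → 2 → 0 → 0 → 3  → end 3, rejected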